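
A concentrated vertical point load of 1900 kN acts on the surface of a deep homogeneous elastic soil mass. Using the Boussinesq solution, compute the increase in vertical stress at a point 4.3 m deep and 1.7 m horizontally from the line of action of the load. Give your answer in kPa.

Δσ_z ≈ 34.1 kPa

Boussinesq vertical stress below a point load on an elastic half-space:
Δσ_z = 3P/(2πz²) · [1 + (r/z)²]^(−5/2)
r/z = 1.7/4.3 = 0.39535; [1+(r/z)²]^(−5/2) = 0.69554.
Δσ_z = 3×1900/(2π×4.3²) × 0.69554 = 49.063 × 0.69554 = 34.13 kPa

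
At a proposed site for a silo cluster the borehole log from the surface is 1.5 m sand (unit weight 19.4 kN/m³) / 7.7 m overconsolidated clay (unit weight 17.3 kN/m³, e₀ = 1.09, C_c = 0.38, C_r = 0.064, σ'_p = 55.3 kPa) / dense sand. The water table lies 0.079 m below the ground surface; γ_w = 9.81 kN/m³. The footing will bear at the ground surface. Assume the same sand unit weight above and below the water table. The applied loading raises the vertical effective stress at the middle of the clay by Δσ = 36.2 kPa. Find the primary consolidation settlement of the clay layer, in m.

Mid-depth of clay below the ground surface: z = 1.5 + 7.7/2 = 5.35 m.
Total vertical stress at mid-clay: σ_v = 19.4×1.5 + 17.3×3.85 = 95.705 kPa.
Pore pressure: u = 9.81×(5.35 − 0.079) = 51.709 kPa.
Initial effective stress: σ'_0 = σ_v − u = 95.705 − 51.709 = 43.996 kPa.
Final effective stress: σ'_f = 43.996 + 36.2 = 80.196 kPa.
σ'_f = 80.196 > σ'_p = 55.3 kPa, so the stress path crosses the preconsolidation pressure — recompression up to σ'_p, then virgin compression beyond:
S_c = H/(1+e₀)·[C_r·log₁₀(σ'_p/σ'_0) + C_c·log₁₀(σ'_f/σ'_p)]
    = 7.7/2.09 × [0.064×log₁₀(55.3/43.996) + 0.38×log₁₀(80.196/55.3)]
    = 3.6842 × [0.006356 + 0.061342] = 0.2494 m

S_c ≈ 0.249 m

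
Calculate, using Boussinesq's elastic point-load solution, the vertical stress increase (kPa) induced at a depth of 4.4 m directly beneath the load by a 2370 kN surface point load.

Boussinesq vertical stress below a point load on an elastic half-space:
Δσ_z = 3P/(2πz²) · [1 + (r/z)²]^(−5/2)
r/z = 0/4.4 = 0; [1+(r/z)²]^(−5/2) = 1.
Δσ_z = 3×2370/(2π×4.4²) × 1 = 58.45 × 1 = 58.45 kPa

Δσ_z ≈ 58.5 kPa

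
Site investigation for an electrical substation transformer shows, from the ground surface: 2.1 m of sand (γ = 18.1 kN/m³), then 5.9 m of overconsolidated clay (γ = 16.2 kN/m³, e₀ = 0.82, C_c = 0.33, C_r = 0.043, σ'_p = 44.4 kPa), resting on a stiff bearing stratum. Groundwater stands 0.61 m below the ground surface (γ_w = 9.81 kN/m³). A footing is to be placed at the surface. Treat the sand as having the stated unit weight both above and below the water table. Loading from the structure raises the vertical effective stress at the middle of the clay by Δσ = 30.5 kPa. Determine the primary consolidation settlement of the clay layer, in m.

Mid-depth of clay below the ground surface: z = 2.1 + 5.9/2 = 5.05 m.
Total vertical stress at mid-clay: σ_v = 18.1×2.1 + 16.2×2.95 = 85.8 kPa.
Pore pressure: u = 9.81×(5.05 − 0.61) = 43.556 kPa.
Initial effective stress: σ'_0 = σ_v − u = 85.8 − 43.556 = 42.244 kPa.
Final effective stress: σ'_f = 42.244 + 30.5 = 72.744 kPa.
σ'_f = 72.744 > σ'_p = 44.4 kPa, so the stress path crosses the preconsolidation pressure — recompression up to σ'_p, then virgin compression beyond:
S_c = H/(1+e₀)·[C_r·log₁₀(σ'_p/σ'_0) + C_c·log₁₀(σ'_f/σ'_p)]
    = 5.9/1.82 × [0.043×log₁₀(44.4/42.244) + 0.33×log₁₀(72.744/44.4)]
    = 3.2418 × [0.00092957 + 0.070757] = 0.2324 m

S_c ≈ 0.232 m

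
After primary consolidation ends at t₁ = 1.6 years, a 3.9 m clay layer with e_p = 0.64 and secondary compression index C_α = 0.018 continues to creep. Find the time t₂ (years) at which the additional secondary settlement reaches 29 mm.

S_s = C_α·H/(1+e_p)·log₁₀(t₂/t₁) ⇒ log₁₀(t₂/t₁) = S_s·(1+e_p)/(C_α·H).
log₁₀(t₂/t₁) = 0.029 × (1+0.64) / (0.018×3.9) = 0.6775
t₂ = t₁ × 10^0.6775 = 1.6 × 4.759 = 7.614 years

t₂ ≈ 7.61 years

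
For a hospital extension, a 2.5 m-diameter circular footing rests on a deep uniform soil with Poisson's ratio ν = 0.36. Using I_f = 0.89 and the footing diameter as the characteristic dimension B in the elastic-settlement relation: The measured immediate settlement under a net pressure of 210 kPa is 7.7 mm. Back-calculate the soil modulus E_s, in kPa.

S_e = q·B·(1−ν²)/E_s · I_f  ⇒  E_s = q·B·(1−ν²)·I_f / S_e.
E_s = 210 × 2.5 × 0.8704 × 0.89 / 0.0077 = 52820 kPa

E_s ≈ 52800 kPa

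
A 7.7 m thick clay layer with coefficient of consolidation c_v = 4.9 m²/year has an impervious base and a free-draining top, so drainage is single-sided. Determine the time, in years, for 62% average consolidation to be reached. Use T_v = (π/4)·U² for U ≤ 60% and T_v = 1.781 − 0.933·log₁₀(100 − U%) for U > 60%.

Drainage path length: H_d = H = 7.7 m (single drainage).
U > 60%: T_v = 1.781 − 0.933·log₁₀(100 − 62) = 0.30706.
t = T_v·H_d²/c_v = 0.30706×7.7²/4.9 = 3.715 years.

t ≈ 3.72 years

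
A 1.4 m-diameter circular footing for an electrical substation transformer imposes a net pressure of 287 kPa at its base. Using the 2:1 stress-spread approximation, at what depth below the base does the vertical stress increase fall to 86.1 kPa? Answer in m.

2:1 spreading — at depth z the loaded area has grown by z in each plan dimension:
qD²/(D+z)² = Δσ_z ⇒ z = D(√(q/Δσ_z) − 1) = 1.4×(√(287/86.1) − 1) = 1.156 m

z ≈ 1.16 m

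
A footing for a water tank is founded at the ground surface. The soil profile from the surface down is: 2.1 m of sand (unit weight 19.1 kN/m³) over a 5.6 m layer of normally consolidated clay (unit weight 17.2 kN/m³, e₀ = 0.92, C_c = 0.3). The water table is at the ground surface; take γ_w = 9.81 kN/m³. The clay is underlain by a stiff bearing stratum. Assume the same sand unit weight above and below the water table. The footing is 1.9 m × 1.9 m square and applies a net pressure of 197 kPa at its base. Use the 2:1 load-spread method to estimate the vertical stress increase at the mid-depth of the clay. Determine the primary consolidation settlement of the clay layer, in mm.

S_c ≈ 123 mm

Mid-depth of clay below the ground surface: z = 2.1 + 5.6/2 = 4.9 m.
Total vertical stress at mid-clay: σ_v = 19.1×2.1 + 17.2×2.8 = 88.27 kPa.
Pore pressure: u = 9.81×(4.9 − 0) = 48.069 kPa.
Initial effective stress: σ'_0 = σ_v − u = 88.27 − 48.069 = 40.201 kPa.
Stress increase at mid-clay by the 2:1 spreading method:
Δσ = qBL/((B+z)(L+z)) = 197×1.9×1.9/((1.9+4.9)(1.9+4.9)) = 15.38 kPa
Final effective stress: σ'_f = σ'_0 + Δσ = 40.201 + 15.38 = 55.581 kPa.
Normally consolidated clay, so the full stress increment lies on the virgin compression line:
S_c = C_c·H/(1+e₀)·log₁₀(σ'_f/σ'_0) = 0.3×5.6/(1+0.92)×log₁₀(55.581/40.201)
    = 0.875 × 0.14069 = 0.1231 m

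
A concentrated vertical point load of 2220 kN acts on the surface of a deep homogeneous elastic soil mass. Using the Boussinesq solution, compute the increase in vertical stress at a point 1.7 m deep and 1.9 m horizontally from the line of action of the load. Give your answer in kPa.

Δσ_z ≈ 48.3 kPa

Boussinesq vertical stress below a point load on an elastic half-space:
Δσ_z = 3P/(2πz²) · [1 + (r/z)²]^(−5/2)
r/z = 1.9/1.7 = 1.1176; [1+(r/z)²]^(−5/2) = 0.13181.
Δσ_z = 3×2220/(2π×1.7²) × 0.13181 = 366.77 × 0.13181 = 48.34 kPa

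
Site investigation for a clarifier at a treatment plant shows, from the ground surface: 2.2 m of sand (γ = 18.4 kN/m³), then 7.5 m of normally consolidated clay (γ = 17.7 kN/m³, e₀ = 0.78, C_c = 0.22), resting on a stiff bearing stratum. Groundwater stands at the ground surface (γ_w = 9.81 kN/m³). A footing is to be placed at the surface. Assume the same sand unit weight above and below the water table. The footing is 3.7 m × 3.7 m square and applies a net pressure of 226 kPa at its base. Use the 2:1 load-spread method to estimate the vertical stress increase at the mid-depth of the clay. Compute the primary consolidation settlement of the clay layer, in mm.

S_c ≈ 210 mm

Mid-depth of clay below the ground surface: z = 2.2 + 7.5/2 = 5.95 m.
Total vertical stress at mid-clay: σ_v = 18.4×2.2 + 17.7×3.75 = 106.85 kPa.
Pore pressure: u = 9.81×(5.95 − 0) = 58.37 kPa.
Initial effective stress: σ'_0 = σ_v − u = 106.85 − 58.37 = 48.48 kPa.
Stress increase at mid-clay by the 2:1 spreading method:
Δσ = qBL/((B+z)(L+z)) = 226×3.7×3.7/((3.7+5.95)(3.7+5.95)) = 33.224 kPa
Final effective stress: σ'_f = σ'_0 + Δσ = 48.48 + 33.224 = 81.704 kPa.
Normally consolidated clay, so the full stress increment lies on the virgin compression line:
S_c = C_c·H/(1+e₀)·log₁₀(σ'_f/σ'_0) = 0.22×7.5/(1+0.78)×log₁₀(81.704/48.48)
    = 0.92697 × 0.22668 = 0.2101 m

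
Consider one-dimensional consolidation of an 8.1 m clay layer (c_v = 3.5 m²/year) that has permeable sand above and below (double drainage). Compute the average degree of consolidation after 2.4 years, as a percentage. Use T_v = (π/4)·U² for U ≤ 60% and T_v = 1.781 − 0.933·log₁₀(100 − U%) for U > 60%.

U ≈ 77.1 %

Drainage path length: H_d = H/2 = 4.05 m (double drainage).
T_v = c_v·t/H_d² = 3.5×2.4/4.05² = 0.51212.
T_v = 0.51212 corresponds to the U > 60% branch:
U = 1 − 10^((1.781 − T_v)/0.933)/100 = 0.7709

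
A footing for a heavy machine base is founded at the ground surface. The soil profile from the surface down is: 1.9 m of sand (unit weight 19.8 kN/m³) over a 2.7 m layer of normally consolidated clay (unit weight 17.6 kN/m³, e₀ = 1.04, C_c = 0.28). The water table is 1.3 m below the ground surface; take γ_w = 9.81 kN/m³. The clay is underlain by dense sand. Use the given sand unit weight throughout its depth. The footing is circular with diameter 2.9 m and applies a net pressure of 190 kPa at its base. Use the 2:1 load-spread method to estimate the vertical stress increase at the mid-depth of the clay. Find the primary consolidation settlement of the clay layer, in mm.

S_c ≈ 112 mm

Mid-depth of clay below the ground surface: z = 1.9 + 2.7/2 = 3.25 m.
Total vertical stress at mid-clay: σ_v = 19.8×1.9 + 17.6×1.35 = 61.38 kPa.
Pore pressure: u = 9.81×(3.25 − 1.3) = 19.13 kPa.
Initial effective stress: σ'_0 = σ_v − u = 61.38 − 19.13 = 42.25 kPa.
Stress increase at mid-clay by the 2:1 spreading method:
Δσ ≈ qD²/(D+z)² = 190×2.9²/(2.9+3.25)² = 42.247 kPa
Final effective stress: σ'_f = σ'_0 + Δσ = 42.25 + 42.247 = 84.497 kPa.
Normally consolidated clay, so the full stress increment lies on the virgin compression line:
S_c = C_c·H/(1+e₀)·log₁₀(σ'_f/σ'_0) = 0.28×2.7/(1+1.04)×log₁₀(84.497/42.25)
    = 0.37059 × 0.30101 = 0.1116 m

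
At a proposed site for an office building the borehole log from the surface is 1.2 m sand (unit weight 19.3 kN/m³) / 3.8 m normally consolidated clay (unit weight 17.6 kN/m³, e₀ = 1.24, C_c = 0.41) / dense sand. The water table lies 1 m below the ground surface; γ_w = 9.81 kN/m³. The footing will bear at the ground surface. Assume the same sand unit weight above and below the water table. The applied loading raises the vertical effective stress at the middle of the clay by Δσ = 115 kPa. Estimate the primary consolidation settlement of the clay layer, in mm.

S_c ≈ 433 mm

Mid-depth of clay below the ground surface: z = 1.2 + 3.8/2 = 3.1 m.
Total vertical stress at mid-clay: σ_v = 19.3×1.2 + 17.6×1.9 = 56.6 kPa.
Pore pressure: u = 9.81×(3.1 − 1) = 20.601 kPa.
Initial effective stress: σ'_0 = σ_v − u = 56.6 − 20.601 = 35.999 kPa.
Final effective stress: σ'_f = σ'_0 + Δσ = 35.999 + 115 = 151 kPa.
Normally consolidated clay, so the full stress increment lies on the virgin compression line:
S_c = C_c·H/(1+e₀)·log₁₀(σ'_f/σ'_0) = 0.41×3.8/(1+1.24)×log₁₀(151/35.999)
    = 0.69554 × 0.62269 = 0.4331 m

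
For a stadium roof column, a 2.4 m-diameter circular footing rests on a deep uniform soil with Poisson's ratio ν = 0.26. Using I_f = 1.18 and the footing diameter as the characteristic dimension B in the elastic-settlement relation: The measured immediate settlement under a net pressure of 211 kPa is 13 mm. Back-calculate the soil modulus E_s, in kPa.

S_e = q·B·(1−ν²)/E_s · I_f  ⇒  E_s = q·B·(1−ν²)·I_f / S_e.
E_s = 211 × 2.4 × 0.9324 × 1.18 / 0.013 = 42860 kPa

E_s ≈ 42900 kPa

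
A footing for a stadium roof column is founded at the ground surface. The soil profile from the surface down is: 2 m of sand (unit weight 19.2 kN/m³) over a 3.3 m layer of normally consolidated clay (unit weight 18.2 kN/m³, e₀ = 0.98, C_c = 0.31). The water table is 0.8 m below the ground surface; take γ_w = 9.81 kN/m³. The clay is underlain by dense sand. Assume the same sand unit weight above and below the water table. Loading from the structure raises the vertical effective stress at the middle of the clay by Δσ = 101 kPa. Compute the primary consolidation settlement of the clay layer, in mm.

Mid-depth of clay below the ground surface: z = 2 + 3.3/2 = 3.65 m.
Total vertical stress at mid-clay: σ_v = 19.2×2 + 18.2×1.65 = 68.43 kPa.
Pore pressure: u = 9.81×(3.65 − 0.8) = 27.959 kPa.
Initial effective stress: σ'_0 = σ_v − u = 68.43 − 27.959 = 40.471 kPa.
Final effective stress: σ'_f = σ'_0 + Δσ = 40.471 + 101 = 141.47 kPa.
Normally consolidated clay, so the full stress increment lies on the virgin compression line:
S_c = C_c·H/(1+e₀)·log₁₀(σ'_f/σ'_0) = 0.31×3.3/(1+0.98)×log₁₀(141.47/40.471)
    = 0.51667 × 0.54352 = 0.2808 m

S_c ≈ 281 mm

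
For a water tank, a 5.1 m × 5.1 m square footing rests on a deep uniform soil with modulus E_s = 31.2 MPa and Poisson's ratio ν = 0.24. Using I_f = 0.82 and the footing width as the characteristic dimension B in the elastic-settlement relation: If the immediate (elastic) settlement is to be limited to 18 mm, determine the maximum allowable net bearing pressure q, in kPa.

q ≈ 142 kPa

E_s = 31.2 MPa = 31200 kPa.
S_e = q·B·(1−ν²)/E_s · I_f  ⇒  q = S_e·E_s / (B·(1−ν²)·I_f).
q = 0.018 × 31200 / (5.1 × 0.9424 × 0.82) = 142.5 kPa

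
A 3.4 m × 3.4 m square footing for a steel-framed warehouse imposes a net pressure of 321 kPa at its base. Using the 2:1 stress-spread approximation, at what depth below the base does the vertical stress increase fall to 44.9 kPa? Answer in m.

2:1 spreading — at depth z the loaded area has grown by z in each plan dimension:
qB²/(B+z)² = Δσ_z ⇒ z = B(√(q/Δσ_z) − 1) = 3.4×(√(321/44.9) − 1) = 5.691 m

z ≈ 5.69 m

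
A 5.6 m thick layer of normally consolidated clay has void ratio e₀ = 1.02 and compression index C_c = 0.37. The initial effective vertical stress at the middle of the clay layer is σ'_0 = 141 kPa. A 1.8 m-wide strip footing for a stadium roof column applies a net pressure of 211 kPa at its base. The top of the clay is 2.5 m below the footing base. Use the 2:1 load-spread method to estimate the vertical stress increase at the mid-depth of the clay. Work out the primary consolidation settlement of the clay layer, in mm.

S_c ≈ 143 mm

Mid-depth of clay below the footing base: z = 2.5 + 5.6/2 = 5.3 m.
Stress increase at mid-clay by the 2:1 spreading method:
Δσ = qB/(B+z) = 211×1.8/(1.8+5.3) = 53.493 kPa
Final effective stress: σ'_f = σ'_0 + Δσ = 141 + 53.493 = 194.49 kPa.
Normally consolidated clay, so the full stress increment lies on the virgin compression line:
S_c = C_c·H/(1+e₀)·log₁₀(σ'_f/σ'_0) = 0.37×5.6/(1+1.02)×log₁₀(194.49/141)
    = 1.0257 × 0.13968 = 0.1433 m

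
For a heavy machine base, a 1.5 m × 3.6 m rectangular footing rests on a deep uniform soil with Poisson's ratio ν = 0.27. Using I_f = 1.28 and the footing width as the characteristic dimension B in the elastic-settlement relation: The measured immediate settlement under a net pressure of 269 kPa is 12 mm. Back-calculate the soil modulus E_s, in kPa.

S_e = q·B·(1−ν²)/E_s · I_f  ⇒  E_s = q·B·(1−ν²)·I_f / S_e.
E_s = 269 × 1.5 × 0.9271 × 1.28 / 0.012 = 39900 kPa

E_s ≈ 39900 kPa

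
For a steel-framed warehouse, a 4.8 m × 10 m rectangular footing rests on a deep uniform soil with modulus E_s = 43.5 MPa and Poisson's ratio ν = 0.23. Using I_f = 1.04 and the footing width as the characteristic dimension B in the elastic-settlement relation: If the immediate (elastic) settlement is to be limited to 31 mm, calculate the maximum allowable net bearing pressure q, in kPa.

E_s = 43.5 MPa = 43500 kPa.
S_e = q·B·(1−ν²)/E_s · I_f  ⇒  q = S_e·E_s / (B·(1−ν²)·I_f).
q = 0.031 × 43500 / (4.8 × 0.9471 × 1.04) = 285.2 kPa

q ≈ 285 kPa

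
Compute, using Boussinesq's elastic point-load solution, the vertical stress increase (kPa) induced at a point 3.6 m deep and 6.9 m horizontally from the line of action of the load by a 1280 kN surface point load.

Δσ_z ≈ 0.999 kPa

Boussinesq vertical stress below a point load on an elastic half-space:
Δσ_z = 3P/(2πz²) · [1 + (r/z)²]^(−5/2)
r/z = 6.9/3.6 = 1.9167; [1+(r/z)²]^(−5/2) = 0.021177.
Δσ_z = 3×1280/(2π×3.6²) × 0.021177 = 47.157 × 0.021177 = 0.9986 kPa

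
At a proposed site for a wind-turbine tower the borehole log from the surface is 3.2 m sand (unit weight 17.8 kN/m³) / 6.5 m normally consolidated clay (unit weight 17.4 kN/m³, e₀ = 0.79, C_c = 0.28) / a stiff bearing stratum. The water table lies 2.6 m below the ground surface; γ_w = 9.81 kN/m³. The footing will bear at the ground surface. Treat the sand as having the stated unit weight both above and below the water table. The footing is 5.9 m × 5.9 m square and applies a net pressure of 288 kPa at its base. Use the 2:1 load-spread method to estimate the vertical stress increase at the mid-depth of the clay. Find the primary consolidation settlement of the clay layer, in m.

S_c ≈ 0.276 m

Mid-depth of clay below the ground surface: z = 3.2 + 6.5/2 = 6.45 m.
Total vertical stress at mid-clay: σ_v = 17.8×3.2 + 17.4×3.25 = 113.51 kPa.
Pore pressure: u = 9.81×(6.45 − 2.6) = 37.769 kPa.
Initial effective stress: σ'_0 = σ_v − u = 113.51 − 37.769 = 75.741 kPa.
Stress increase at mid-clay by the 2:1 spreading method:
Δσ = qBL/((B+z)(L+z)) = 288×5.9×5.9/((5.9+6.45)(5.9+6.45)) = 65.73 kPa
Final effective stress: σ'_f = σ'_0 + Δσ = 75.741 + 65.73 = 141.47 kPa.
Normally consolidated clay, so the full stress increment lies on the virgin compression line:
S_c = C_c·H/(1+e₀)·log₁₀(σ'_f/σ'_0) = 0.28×6.5/(1+0.79)×log₁₀(141.47/75.741)
    = 1.0168 × 0.27133 = 0.2759 m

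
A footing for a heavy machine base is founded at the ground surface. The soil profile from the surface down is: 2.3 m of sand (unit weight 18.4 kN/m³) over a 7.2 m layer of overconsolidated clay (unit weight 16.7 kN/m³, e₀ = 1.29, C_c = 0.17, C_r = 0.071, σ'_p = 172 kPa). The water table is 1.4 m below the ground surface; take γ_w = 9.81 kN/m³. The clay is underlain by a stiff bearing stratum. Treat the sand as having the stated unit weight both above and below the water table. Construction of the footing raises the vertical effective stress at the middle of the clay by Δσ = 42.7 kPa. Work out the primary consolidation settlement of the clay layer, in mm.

S_c ≈ 53.3 mm

Mid-depth of clay below the ground surface: z = 2.3 + 7.2/2 = 5.9 m.
Total vertical stress at mid-clay: σ_v = 18.4×2.3 + 16.7×3.6 = 102.44 kPa.
Pore pressure: u = 9.81×(5.9 − 1.4) = 44.145 kPa.
Initial effective stress: σ'_0 = σ_v − u = 102.44 − 44.145 = 58.295 kPa.
Final effective stress: σ'_f = 58.295 + 42.7 = 101 kPa.
σ'_f = 101 ≤ σ'_p = 172 kPa, so the clay remains overconsolidated and only the recompression index applies:
S_c = C_r·H/(1+e₀)·log₁₀(σ'_f/σ'_0) = 0.071×7.2/2.29×log₁₀(101/58.295)
    = 0.22323 × 0.23869 = 0.05328 m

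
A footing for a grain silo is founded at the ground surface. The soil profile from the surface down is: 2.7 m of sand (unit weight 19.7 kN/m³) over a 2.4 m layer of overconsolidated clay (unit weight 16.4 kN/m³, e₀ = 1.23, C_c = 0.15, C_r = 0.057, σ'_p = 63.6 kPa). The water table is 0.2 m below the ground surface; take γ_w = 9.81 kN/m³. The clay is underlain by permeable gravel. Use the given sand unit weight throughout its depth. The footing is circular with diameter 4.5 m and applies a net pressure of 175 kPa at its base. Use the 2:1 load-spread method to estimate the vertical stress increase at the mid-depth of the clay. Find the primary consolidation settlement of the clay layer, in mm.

Mid-depth of clay below the ground surface: z = 2.7 + 2.4/2 = 3.9 m.
Total vertical stress at mid-clay: σ_v = 19.7×2.7 + 16.4×1.2 = 72.87 kPa.
Pore pressure: u = 9.81×(3.9 − 0.2) = 36.297 kPa.
Initial effective stress: σ'_0 = σ_v − u = 72.87 − 36.297 = 36.573 kPa.
Stress increase at mid-clay by the 2:1 spreading method:
Δσ ≈ qD²/(D+z)² = 175×4.5²/(4.5+3.9)² = 50.223 kPa
Final effective stress: σ'_f = 36.573 + 50.223 = 86.796 kPa.
σ'_f = 86.796 > σ'_p = 63.6 kPa, so the stress path crosses the preconsolidation pressure — recompression up to σ'_p, then virgin compression beyond:
S_c = H/(1+e₀)·[C_r·log₁₀(σ'_p/σ'_0) + C_c·log₁₀(σ'_f/σ'_p)]
    = 2.4/2.23 × [0.057×log₁₀(63.6/36.573) + 0.15×log₁₀(86.796/63.6)]
    = 1.0762 × [0.013697 + 0.020256] = 0.03654 m

S_c ≈ 36.5 mm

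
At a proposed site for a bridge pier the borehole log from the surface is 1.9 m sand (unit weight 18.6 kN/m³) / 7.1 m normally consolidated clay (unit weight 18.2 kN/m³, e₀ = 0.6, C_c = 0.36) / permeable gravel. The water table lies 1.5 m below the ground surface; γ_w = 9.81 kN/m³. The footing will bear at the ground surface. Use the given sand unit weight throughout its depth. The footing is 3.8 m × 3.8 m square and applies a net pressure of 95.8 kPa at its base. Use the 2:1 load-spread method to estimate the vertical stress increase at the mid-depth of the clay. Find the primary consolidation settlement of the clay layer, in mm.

S_c ≈ 163 mm

Mid-depth of clay below the ground surface: z = 1.9 + 7.1/2 = 5.45 m.
Total vertical stress at mid-clay: σ_v = 18.6×1.9 + 18.2×3.55 = 99.95 kPa.
Pore pressure: u = 9.81×(5.45 − 1.5) = 38.75 kPa.
Initial effective stress: σ'_0 = σ_v − u = 99.95 − 38.75 = 61.2 kPa.
Stress increase at mid-clay by the 2:1 spreading method:
Δσ = qBL/((B+z)(L+z)) = 95.8×3.8×3.8/((3.8+5.45)(3.8+5.45)) = 16.168 kPa
Final effective stress: σ'_f = σ'_0 + Δσ = 61.2 + 16.168 = 77.368 kPa.
Normally consolidated clay, so the full stress increment lies on the virgin compression line:
S_c = C_c·H/(1+e₀)·log₁₀(σ'_f/σ'_0) = 0.36×7.1/(1+0.6)×log₁₀(77.368/61.2)
    = 1.5975 × 0.10181 = 0.1626 m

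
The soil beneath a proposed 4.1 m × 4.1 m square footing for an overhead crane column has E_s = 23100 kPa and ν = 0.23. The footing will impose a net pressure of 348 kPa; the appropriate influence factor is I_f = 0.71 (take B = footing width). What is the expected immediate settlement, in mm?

S_e ≈ 41.5 mm

Immediate (elastic) settlement: S_e = q·B·(1−ν²)/E_s · I_f.
S_e = 348 × 4.1 × (1 − 0.23²) / 23100 × 0.71
    = 348 × 4.1 × 0.9471 / 23100 × 0.71
    = 0.04153 m = 41.53 mm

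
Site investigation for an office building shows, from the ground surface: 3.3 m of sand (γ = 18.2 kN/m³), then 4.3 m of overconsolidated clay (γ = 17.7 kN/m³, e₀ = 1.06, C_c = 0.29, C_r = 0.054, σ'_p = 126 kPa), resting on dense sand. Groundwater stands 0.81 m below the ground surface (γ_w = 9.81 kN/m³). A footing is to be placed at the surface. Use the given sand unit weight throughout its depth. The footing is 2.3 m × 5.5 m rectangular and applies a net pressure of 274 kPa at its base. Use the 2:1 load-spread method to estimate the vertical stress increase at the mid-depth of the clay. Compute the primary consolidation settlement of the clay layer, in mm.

S_c ≈ 28.1 mm

Mid-depth of clay below the ground surface: z = 3.3 + 4.3/2 = 5.45 m.
Total vertical stress at mid-clay: σ_v = 18.2×3.3 + 17.7×2.15 = 98.115 kPa.
Pore pressure: u = 9.81×(5.45 − 0.81) = 45.518 kPa.
Initial effective stress: σ'_0 = σ_v − u = 98.115 − 45.518 = 52.597 kPa.
Stress increase at mid-clay by the 2:1 spreading method:
Δσ = qBL/((B+z)(L+z)) = 274×2.3×5.5/((2.3+5.45)(5.5+5.45)) = 40.844 kPa
Final effective stress: σ'_f = 52.597 + 40.844 = 93.441 kPa.
σ'_f = 93.441 ≤ σ'_p = 126 kPa, so the clay remains overconsolidated and only the recompression index applies:
S_c = C_r·H/(1+e₀)·log₁₀(σ'_f/σ'_0) = 0.054×4.3/2.06×log₁₀(93.441/52.597)
    = 0.11272 × 0.24958 = 0.02813 m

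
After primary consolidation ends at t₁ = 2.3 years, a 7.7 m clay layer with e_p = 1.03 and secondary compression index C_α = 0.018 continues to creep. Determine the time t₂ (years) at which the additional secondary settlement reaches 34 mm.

S_s = C_α·H/(1+e_p)·log₁₀(t₂/t₁) ⇒ log₁₀(t₂/t₁) = S_s·(1+e_p)/(C_α·H).
log₁₀(t₂/t₁) = 0.034 × (1+1.03) / (0.018×7.7) = 0.498
t₂ = t₁ × 10^0.498 = 2.3 × 3.148 = 7.239 years

t₂ ≈ 7.24 years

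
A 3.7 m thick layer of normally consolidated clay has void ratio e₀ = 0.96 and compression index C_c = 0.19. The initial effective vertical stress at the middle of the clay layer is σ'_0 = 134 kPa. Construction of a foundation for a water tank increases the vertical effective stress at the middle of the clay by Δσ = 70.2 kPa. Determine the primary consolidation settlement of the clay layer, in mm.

S_c ≈ 65.6 mm

Final effective stress: σ'_f = σ'_0 + Δσ = 134 + 70.2 = 204.2 kPa.
Normally consolidated clay, so the full stress increment lies on the virgin compression line:
S_c = C_c·H/(1+e₀)·log₁₀(σ'_f/σ'_0) = 0.19×3.7/(1+0.96)×log₁₀(204.2/134)
    = 0.35867 × 0.18295 = 0.06562 m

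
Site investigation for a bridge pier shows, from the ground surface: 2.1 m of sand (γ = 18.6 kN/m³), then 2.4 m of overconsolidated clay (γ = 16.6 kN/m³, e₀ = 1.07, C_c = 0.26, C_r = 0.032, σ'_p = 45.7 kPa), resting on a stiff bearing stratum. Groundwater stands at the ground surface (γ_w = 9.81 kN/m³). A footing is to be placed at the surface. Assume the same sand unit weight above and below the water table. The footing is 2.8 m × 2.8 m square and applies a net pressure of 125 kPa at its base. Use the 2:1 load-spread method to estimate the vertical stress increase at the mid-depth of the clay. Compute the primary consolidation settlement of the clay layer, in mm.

S_c ≈ 28 mm

Mid-depth of clay below the ground surface: z = 2.1 + 2.4/2 = 3.3 m.
Total vertical stress at mid-clay: σ_v = 18.6×2.1 + 16.6×1.2 = 58.98 kPa.
Pore pressure: u = 9.81×(3.3 − 0) = 32.373 kPa.
Initial effective stress: σ'_0 = σ_v − u = 58.98 − 32.373 = 26.607 kPa.
Stress increase at mid-clay by the 2:1 spreading method:
Δσ = qBL/((B+z)(L+z)) = 125×2.8×2.8/((2.8+3.3)(2.8+3.3)) = 26.337 kPa
Final effective stress: σ'_f = 26.607 + 26.337 = 52.944 kPa.
σ'_f = 52.944 > σ'_p = 45.7 kPa, so the stress path crosses the preconsolidation pressure — recompression up to σ'_p, then virgin compression beyond:
S_c = H/(1+e₀)·[C_r·log₁₀(σ'_p/σ'_0) + C_c·log₁₀(σ'_f/σ'_p)]
    = 2.4/2.07 × [0.032×log₁₀(45.7/26.607) + 0.26×log₁₀(52.944/45.7)]
    = 1.1594 × [0.0075174 + 0.016614] = 0.02798 m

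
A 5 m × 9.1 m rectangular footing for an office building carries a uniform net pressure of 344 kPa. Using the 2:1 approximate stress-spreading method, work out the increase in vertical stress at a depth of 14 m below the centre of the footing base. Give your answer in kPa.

Δσ_z ≈ 35.7 kPa

By the 2:1 method the load spreads at 1 horizontal : 2 vertical, so at depth z the loaded area has grown by z in each plan dimension:
Δσ = qBL/((B+z)(L+z)) = 344×5×9.1/((5+14)(9.1+14)) = 35.662 kPa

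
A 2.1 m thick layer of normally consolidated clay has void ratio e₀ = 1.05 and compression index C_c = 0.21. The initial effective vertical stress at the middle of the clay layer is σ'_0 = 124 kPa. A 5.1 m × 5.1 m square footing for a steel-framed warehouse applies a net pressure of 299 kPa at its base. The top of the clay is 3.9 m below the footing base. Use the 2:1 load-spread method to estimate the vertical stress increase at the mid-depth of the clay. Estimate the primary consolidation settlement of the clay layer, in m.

S_c ≈ 0.0451 m

Mid-depth of clay below the footing base: z = 3.9 + 2.1/2 = 4.95 m.
Stress increase at mid-clay by the 2:1 spreading method:
Δσ = qBL/((B+z)(L+z)) = 299×5.1×5.1/((5.1+4.95)(5.1+4.95)) = 76.998 kPa
Final effective stress: σ'_f = σ'_0 + Δσ = 124 + 76.998 = 201 kPa.
Normally consolidated clay, so the full stress increment lies on the virgin compression line:
S_c = C_c·H/(1+e₀)·log₁₀(σ'_f/σ'_0) = 0.21×2.1/(1+1.05)×log₁₀(201/124)
    = 0.21512 × 0.20977 = 0.04513 m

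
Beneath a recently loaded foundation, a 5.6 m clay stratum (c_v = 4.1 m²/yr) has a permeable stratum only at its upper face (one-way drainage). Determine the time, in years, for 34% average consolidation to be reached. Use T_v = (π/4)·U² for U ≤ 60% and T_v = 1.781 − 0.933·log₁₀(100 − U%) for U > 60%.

Drainage path length: H_d = H = 5.6 m (single drainage).
U ≤ 60%: T_v = (π/4)·U² = (π/4)×0.34² = 0.090792.
t = T_v·H_d²/c_v = 0.090792×5.6²/4.1 = 0.6944 years.

t ≈ 0.694 years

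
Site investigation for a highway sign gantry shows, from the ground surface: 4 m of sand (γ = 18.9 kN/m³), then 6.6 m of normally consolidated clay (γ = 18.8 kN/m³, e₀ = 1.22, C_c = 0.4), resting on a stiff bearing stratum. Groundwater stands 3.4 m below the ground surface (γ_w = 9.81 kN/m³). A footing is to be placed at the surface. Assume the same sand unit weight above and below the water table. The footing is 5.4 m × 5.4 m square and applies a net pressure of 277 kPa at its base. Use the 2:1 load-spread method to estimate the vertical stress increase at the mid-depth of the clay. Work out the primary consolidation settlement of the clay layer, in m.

Mid-depth of clay below the ground surface: z = 4 + 6.6/2 = 7.3 m.
Total vertical stress at mid-clay: σ_v = 18.9×4 + 18.8×3.3 = 137.64 kPa.
Pore pressure: u = 9.81×(7.3 − 3.4) = 38.259 kPa.
Initial effective stress: σ'_0 = σ_v − u = 137.64 − 38.259 = 99.381 kPa.
Stress increase at mid-clay by the 2:1 spreading method:
Δσ = qBL/((B+z)(L+z)) = 277×5.4×5.4/((5.4+7.3)(5.4+7.3)) = 50.079 kPa
Final effective stress: σ'_f = σ'_0 + Δσ = 99.381 + 50.079 = 149.46 kPa.
Normally consolidated clay, so the full stress increment lies on the virgin compression line:
S_c = C_c·H/(1+e₀)·log₁₀(σ'_f/σ'_0) = 0.4×6.6/(1+1.22)×log₁₀(149.46/99.381)
    = 1.1892 × 0.17722 = 0.2108 m

S_c ≈ 0.211 m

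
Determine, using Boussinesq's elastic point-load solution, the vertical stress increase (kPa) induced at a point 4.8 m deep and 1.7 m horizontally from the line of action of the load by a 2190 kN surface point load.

Boussinesq vertical stress below a point load on an elastic half-space:
Δσ_z = 3P/(2πz²) · [1 + (r/z)²]^(−5/2)
r/z = 1.7/4.8 = 0.35417; [1+(r/z)²]^(−5/2) = 0.74422.
Δσ_z = 3×2190/(2π×4.8²) × 0.74422 = 45.384 × 0.74422 = 33.78 kPa

Δσ_z ≈ 33.8 kPa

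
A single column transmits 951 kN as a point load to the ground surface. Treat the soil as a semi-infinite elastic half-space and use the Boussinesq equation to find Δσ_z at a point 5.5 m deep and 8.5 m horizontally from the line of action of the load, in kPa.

Δσ_z ≈ 0.71 kPa

Boussinesq vertical stress below a point load on an elastic half-space:
Δσ_z = 3P/(2πz²) · [1 + (r/z)²]^(−5/2)
r/z = 8.5/5.5 = 1.5455; [1+(r/z)²]^(−5/2) = 0.047316.
Δσ_z = 3×951/(2π×5.5²) × 0.047316 = 15.011 × 0.047316 = 0.7103 kPa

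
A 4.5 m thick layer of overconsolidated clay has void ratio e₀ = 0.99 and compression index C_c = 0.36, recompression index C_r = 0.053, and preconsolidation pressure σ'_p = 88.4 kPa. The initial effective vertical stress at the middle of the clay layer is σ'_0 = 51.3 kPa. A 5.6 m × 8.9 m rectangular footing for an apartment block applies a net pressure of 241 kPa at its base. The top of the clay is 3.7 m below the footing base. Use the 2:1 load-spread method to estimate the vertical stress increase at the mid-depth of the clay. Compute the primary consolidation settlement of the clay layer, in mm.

S_c ≈ 140 mm

Mid-depth of clay below the footing base: z = 3.7 + 4.5/2 = 5.95 m.
Stress increase at mid-clay by the 2:1 spreading method:
Δσ = qBL/((B+z)(L+z)) = 241×5.6×8.9/((5.6+5.95)(8.9+5.95)) = 70.03 kPa
Final effective stress: σ'_f = 51.3 + 70.03 = 121.33 kPa.
σ'_f = 121.33 > σ'_p = 88.4 kPa, so the stress path crosses the preconsolidation pressure — recompression up to σ'_p, then virgin compression beyond:
S_c = H/(1+e₀)·[C_r·log₁₀(σ'_p/σ'_0) + C_c·log₁₀(σ'_f/σ'_p)]
    = 4.5/1.99 × [0.053×log₁₀(88.4/51.3) + 0.36×log₁₀(121.33/88.4)]
    = 2.2613 × [0.012526 + 0.049506] = 0.1403 m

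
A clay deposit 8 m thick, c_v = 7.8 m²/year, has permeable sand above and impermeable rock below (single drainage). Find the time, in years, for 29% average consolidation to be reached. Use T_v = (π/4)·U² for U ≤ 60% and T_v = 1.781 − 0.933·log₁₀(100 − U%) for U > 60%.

Drainage path length: H_d = H = 8 m (single drainage).
U ≤ 60%: T_v = (π/4)·U² = (π/4)×0.29² = 0.066052.
t = T_v·H_d²/c_v = 0.066052×8²/7.8 = 0.542 years.

t ≈ 0.542 years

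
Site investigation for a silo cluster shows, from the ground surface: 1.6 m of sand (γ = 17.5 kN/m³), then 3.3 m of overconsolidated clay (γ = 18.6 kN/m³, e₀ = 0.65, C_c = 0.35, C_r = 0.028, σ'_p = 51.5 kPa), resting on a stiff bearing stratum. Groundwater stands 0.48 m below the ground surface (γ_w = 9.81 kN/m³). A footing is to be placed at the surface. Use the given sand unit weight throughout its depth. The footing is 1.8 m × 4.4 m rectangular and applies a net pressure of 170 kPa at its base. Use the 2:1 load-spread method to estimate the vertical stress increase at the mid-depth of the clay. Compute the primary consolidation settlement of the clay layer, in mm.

S_c ≈ 89 mm

Mid-depth of clay below the ground surface: z = 1.6 + 3.3/2 = 3.25 m.
Total vertical stress at mid-clay: σ_v = 17.5×1.6 + 18.6×1.65 = 58.69 kPa.
Pore pressure: u = 9.81×(3.25 − 0.48) = 27.174 kPa.
Initial effective stress: σ'_0 = σ_v − u = 58.69 − 27.174 = 31.516 kPa.
Stress increase at mid-clay by the 2:1 spreading method:
Δσ = qBL/((B+z)(L+z)) = 170×1.8×4.4/((1.8+3.25)(4.4+3.25)) = 34.851 kPa
Final effective stress: σ'_f = 31.516 + 34.851 = 66.367 kPa.
σ'_f = 66.367 > σ'_p = 51.5 kPa, so the stress path crosses the preconsolidation pressure — recompression up to σ'_p, then virgin compression beyond:
S_c = H/(1+e₀)·[C_r·log₁₀(σ'_p/σ'_0) + C_c·log₁₀(σ'_f/σ'_p)]
    = 3.3/1.65 × [0.028×log₁₀(51.5/31.516) + 0.35×log₁₀(66.367/51.5)]
    = 2 × [0.0059717 + 0.038551] = 0.08905 m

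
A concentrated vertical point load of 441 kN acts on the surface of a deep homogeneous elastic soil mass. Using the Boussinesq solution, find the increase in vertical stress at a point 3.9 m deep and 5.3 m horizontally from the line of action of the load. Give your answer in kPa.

Boussinesq vertical stress below a point load on an elastic half-space:
Δσ_z = 3P/(2πz²) · [1 + (r/z)²]^(−5/2)
r/z = 5.3/3.9 = 1.359; [1+(r/z)²]^(−5/2) = 0.073131.
Δσ_z = 3×441/(2π×3.9²) × 0.073131 = 13.844 × 0.073131 = 1.012 kPa

Δσ_z ≈ 1.01 kPa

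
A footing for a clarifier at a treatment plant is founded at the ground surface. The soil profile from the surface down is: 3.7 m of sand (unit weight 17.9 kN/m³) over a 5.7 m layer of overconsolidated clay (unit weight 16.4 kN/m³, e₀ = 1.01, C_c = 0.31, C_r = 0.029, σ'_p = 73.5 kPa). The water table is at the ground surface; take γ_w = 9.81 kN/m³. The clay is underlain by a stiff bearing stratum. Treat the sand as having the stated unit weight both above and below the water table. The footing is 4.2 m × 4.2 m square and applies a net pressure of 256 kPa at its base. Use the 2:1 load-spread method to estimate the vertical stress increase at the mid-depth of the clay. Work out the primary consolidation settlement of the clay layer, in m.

S_c ≈ 0.0825 m

Mid-depth of clay below the ground surface: z = 3.7 + 5.7/2 = 6.55 m.
Total vertical stress at mid-clay: σ_v = 17.9×3.7 + 16.4×2.85 = 112.97 kPa.
Pore pressure: u = 9.81×(6.55 − 0) = 64.255 kPa.
Initial effective stress: σ'_0 = σ_v − u = 112.97 − 64.255 = 48.715 kPa.
Stress increase at mid-clay by the 2:1 spreading method:
Δσ = qBL/((B+z)(L+z)) = 256×4.2×4.2/((4.2+6.55)(4.2+6.55)) = 39.077 kPa
Final effective stress: σ'_f = 48.715 + 39.077 = 87.792 kPa.
σ'_f = 87.792 > σ'_p = 73.5 kPa, so the stress path crosses the preconsolidation pressure — recompression up to σ'_p, then virgin compression beyond:
S_c = H/(1+e₀)·[C_r·log₁₀(σ'_p/σ'_0) + C_c·log₁₀(σ'_f/σ'_p)]
    = 5.7/2.01 × [0.029×log₁₀(73.5/48.715) + 0.31×log₁₀(87.792/73.5)]
    = 2.8358 × [0.0051801 + 0.023922] = 0.08253 m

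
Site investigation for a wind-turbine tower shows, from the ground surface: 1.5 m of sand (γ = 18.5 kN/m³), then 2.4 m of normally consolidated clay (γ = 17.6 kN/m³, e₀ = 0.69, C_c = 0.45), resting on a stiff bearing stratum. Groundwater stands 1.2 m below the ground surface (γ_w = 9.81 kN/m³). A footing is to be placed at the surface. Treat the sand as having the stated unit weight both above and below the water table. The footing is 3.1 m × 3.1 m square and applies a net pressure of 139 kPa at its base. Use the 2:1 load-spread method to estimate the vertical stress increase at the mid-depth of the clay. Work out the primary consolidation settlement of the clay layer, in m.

Mid-depth of clay below the ground surface: z = 1.5 + 2.4/2 = 2.7 m.
Total vertical stress at mid-clay: σ_v = 18.5×1.5 + 17.6×1.2 = 48.87 kPa.
Pore pressure: u = 9.81×(2.7 − 1.2) = 14.715 kPa.
Initial effective stress: σ'_0 = σ_v − u = 48.87 − 14.715 = 34.155 kPa.
Stress increase at mid-clay by the 2:1 spreading method:
Δσ = qBL/((B+z)(L+z)) = 139×3.1×3.1/((3.1+2.7)(3.1+2.7)) = 39.708 kPa
Final effective stress: σ'_f = σ'_0 + Δσ = 34.155 + 39.708 = 73.863 kPa.
Normally consolidated clay, so the full stress increment lies on the virgin compression line:
S_c = C_c·H/(1+e₀)·log₁₀(σ'_f/σ'_0) = 0.45×2.4/(1+0.69)×log₁₀(73.863/34.155)
    = 0.63905 × 0.33497 = 0.2141 m

S_c ≈ 0.214 m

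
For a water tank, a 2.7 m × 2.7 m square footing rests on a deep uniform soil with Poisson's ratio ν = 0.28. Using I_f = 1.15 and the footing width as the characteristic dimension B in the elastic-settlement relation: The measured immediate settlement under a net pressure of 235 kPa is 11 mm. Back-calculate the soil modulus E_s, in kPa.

E_s ≈ 61100 kPa

S_e = q·B·(1−ν²)/E_s · I_f  ⇒  E_s = q·B·(1−ν²)·I_f / S_e.
E_s = 235 × 2.7 × 0.9216 × 1.15 / 0.011 = 61130 kPa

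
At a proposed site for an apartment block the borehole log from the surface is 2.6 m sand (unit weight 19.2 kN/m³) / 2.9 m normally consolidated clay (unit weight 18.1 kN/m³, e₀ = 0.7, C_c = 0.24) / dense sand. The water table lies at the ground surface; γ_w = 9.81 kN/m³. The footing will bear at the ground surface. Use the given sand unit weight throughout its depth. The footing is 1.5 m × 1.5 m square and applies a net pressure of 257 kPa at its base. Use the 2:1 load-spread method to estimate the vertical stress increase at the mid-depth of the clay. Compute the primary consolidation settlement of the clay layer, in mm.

S_c ≈ 73.9 mm

Mid-depth of clay below the ground surface: z = 2.6 + 2.9/2 = 4.05 m.
Total vertical stress at mid-clay: σ_v = 19.2×2.6 + 18.1×1.45 = 76.165 kPa.
Pore pressure: u = 9.81×(4.05 − 0) = 39.73 kPa.
Initial effective stress: σ'_0 = σ_v − u = 76.165 − 39.73 = 36.435 kPa.
Stress increase at mid-clay by the 2:1 spreading method:
Δσ = qBL/((B+z)(L+z)) = 257×1.5×1.5/((1.5+4.05)(1.5+4.05)) = 18.773 kPa
Final effective stress: σ'_f = σ'_0 + Δσ = 36.435 + 18.773 = 55.208 kPa.
Normally consolidated clay, so the full stress increment lies on the virgin compression line:
S_c = C_c·H/(1+e₀)·log₁₀(σ'_f/σ'_0) = 0.24×2.9/(1+0.7)×log₁₀(55.208/36.435)
    = 0.40941 × 0.18048 = 0.07389 m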